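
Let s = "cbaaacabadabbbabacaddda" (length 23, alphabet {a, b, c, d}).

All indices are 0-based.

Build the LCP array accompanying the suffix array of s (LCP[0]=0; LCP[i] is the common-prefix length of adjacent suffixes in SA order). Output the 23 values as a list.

[0, 1, 2, 1, 3, 2, 1, 3, 1, 2, 0, 2, 2, 2, 1, 2, 0, 2, 1, 0, 2, 1, 2]

rank→(start, suffix):
  0 → (22, 'a')
  1 → (2, 'aaacabadabbbabacaddda')
  2 → (3, 'aacabadabbbabacaddda')
  3 → (14, 'abacaddda')
  4 → (6, 'abadabbbabacaddda')
  5 → (10, 'abbbabacaddda')
  6 → (4, 'acabadabbbabacaddda')
  7 → (16, 'acaddda')
  8 → (8, 'adabbbabacaddda')
  9 → (18, 'addda')
  10 → (1, 'baaacabadabbbabacaddda')
  11 → (13, 'babacaddda')
  12 → (15, 'bacaddda')
  13 → (7, 'badabbbabacaddda')
  14 → (12, 'bbabacaddda')
  15 → (11, 'bbbabacaddda')
  16 → (5, 'cabadabbbabacaddda')
  17 → (17, 'caddda')
  18 → (0, 'cbaaacabadabbbabacaddda')
  19 → (21, 'da')
  20 → (9, 'dabbbabacaddda')
  21 → (20, 'dda')
  22 → (19, 'ddda')

SA = [22, 2, 3, 14, 6, 10, 4, 16, 8, 18, 1, 13, 15, 7, 12, 11, 5, 17, 0, 21, 9, 20, 19]
i: (SA[i-1],SA[i]) lcp shared
  1: (22,2) 1 'a'
  2: (2,3) 2 'aa'
  3: (3,14) 1 'a'
  4: (14,6) 3 'aba'
  5: (6,10) 2 'ab'
  6: (10,4) 1 'a'
  7: (4,16) 3 'aca'
  8: (16,8) 1 'a'
  9: (8,18) 2 'ad'
  10: (18,1) 0 ''
  11: (1,13) 2 'ba'
  12: (13,15) 2 'ba'
  13: (15,7) 2 'ba'
  14: (7,12) 1 'b'
  15: (12,11) 2 'bb'
  16: (11,5) 0 ''
  17: (5,17) 2 'ca'
  18: (17,0) 1 'c'
  19: (0,21) 0 ''
  20: (21,9) 2 'da'
  21: (9,20) 1 'd'
  22: (20,19) 2 'dd'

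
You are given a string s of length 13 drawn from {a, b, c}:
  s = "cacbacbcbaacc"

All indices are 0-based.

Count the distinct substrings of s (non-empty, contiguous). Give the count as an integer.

74

rank→(start, suffix):
  0 → (9, 'aacc')
  1 → (1, 'acbacbcbaacc')
  2 → (4, 'acbcbaacc')
  3 → (10, 'acc')
  4 → (8, 'baacc')
  5 → (3, 'bacbcbaacc')
  6 → (6, 'bcbaacc')
  7 → (12, 'c')
  8 → (0, 'cacbacbcbaacc')
  9 → (7, 'cbaacc')
  10 → (2, 'cbacbcbaacc')
  11 → (5, 'cbcbaacc')
  12 → (11, 'cc')

SA = [9, 1, 4, 10, 8, 3, 6, 12, 0, 7, 2, 5, 11]
rank  pair      lcp
   1  s[9:],s[1:]  1  'a'
   2  s[1:],s[4:]  3  'acb'
   3  s[4:],s[10:]  2  'ac'
   4  s[10:],s[8:]  0  ''
   5  s[8:],s[3:]  2  'ba'
   6  s[3:],s[6:]  1  'b'
   7  s[6:],s[12:]  0  ''
   8  s[12:],s[0:]  1  'c'
   9  s[0:],s[7:]  1  'c'
  10  s[7:],s[2:]  3  'cba'
  11  s[2:],s[5:]  2  'cb'
  12  s[5:],s[11:]  1  'c'

n(n+1)/2 = 13·14/2 = 91
Σ LCP = 0 + 1 + 3 + 2 + 0 + 2 + 1 + 0 + 1 + 1 + 3 + 2 + 1 = 17
distinct = 91 − 17 = 74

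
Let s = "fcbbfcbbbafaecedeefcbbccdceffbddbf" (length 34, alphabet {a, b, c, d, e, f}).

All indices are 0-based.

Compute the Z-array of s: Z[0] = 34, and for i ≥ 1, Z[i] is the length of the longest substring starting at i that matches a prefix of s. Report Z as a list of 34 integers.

[34, 0, 0, 0, 4, 0, 0, 0, 0, 0, 1, 0, 0, 0, 0, 0, 0, 0, 4, 0, 0, 0, 0, 0, 0, 0, 0, 1, 1, 0, 0, 0, 0, 1]

Z[0]=34
i=1: outside box; Z[1]=0
i=2: outside box; Z[2]=0
i=3: outside box; Z[3]=0
i=4: outside box; Z[4]=4 scan→box=[4,8)
i=5: min(r-i=3, Z[1]=0)=0; Z[5]=0
i=6: min(r-i=2, Z[2]=0)=0; Z[6]=0
i=7: min(r-i=1, Z[3]=0)=0; Z[7]=0
i=8: outside box; Z[8]=0
i=9: outside box; Z[9]=0
i=10: outside box; Z[10]=1 scan→box=[10,11)
i=11: outside box; Z[11]=0
i=12: outside box; Z[12]=0
i=13: outside box; Z[13]=0
i=14: outside box; Z[14]=0
i=15: outside box; Z[15]=0
i=16: outside box; Z[16]=0
i=17: outside box; Z[17]=0
i=18: outside box; Z[18]=4 scan→box=[18,22)
i=19: min(r-i=3, Z[1]=0)=0; Z[19]=0
i=20: min(r-i=2, Z[2]=0)=0; Z[20]=0
i=21: min(r-i=1, Z[3]=0)=0; Z[21]=0
i=22: outside box; Z[22]=0
i=23: outside box; Z[23]=0
i=24: outside box; Z[24]=0
i=25: outside box; Z[25]=0
i=26: outside box; Z[26]=0
i=27: outside box; Z[27]=1 scan→box=[27,28)
i=28: outside box; Z[28]=1 scan→box=[28,29)
i=29: outside box; Z[29]=0
i=30: outside box; Z[30]=0
i=31: outside box; Z[31]=0
i=32: outside box; Z[32]=0
i=33: outside box; Z[33]=1 scan→box=[33,34)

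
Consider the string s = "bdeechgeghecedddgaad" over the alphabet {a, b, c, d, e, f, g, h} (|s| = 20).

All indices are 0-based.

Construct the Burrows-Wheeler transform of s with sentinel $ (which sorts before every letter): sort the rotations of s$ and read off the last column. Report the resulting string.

dga$eeaedbdhecdgdhegc

rank  rotation               last
    0  $bdeechgeghecedddgaad  d
    1  aad$bdeechgeghecedddg  g
    2  ad$bdeechgeghecedddga  a
    3  bdeechgeghecedddgaad$  $
    4  cedddgaad$bdeechgeghe  e
    5  chgeghecedddgaad$bdee  e
    6  d$bdeechgeghecedddgaa  a
    7  dddgaad$bdeechgeghece  e
    8  ddgaad$bdeechgegheced  d
    9  deechgeghecedddgaad$b  b
   10  dgaad$bdeechgeghecedd  d
   11  ecedddgaad$bdeechgegh  h
   12  echgeghecedddgaad$bde  e
   13  edddgaad$bdeechgeghec  c
   14  eechgeghecedddgaad$bd  d
   15  eghecedddgaad$bdeechg  g
   16  gaad$bdeechgegheceddd  d
   17  geghecedddgaad$bdeech  h
   18  ghecedddgaad$bdeechge  e
   19  hecedddgaad$bdeechgeg  g
   20  hgeghecedddgaad$bdeec  c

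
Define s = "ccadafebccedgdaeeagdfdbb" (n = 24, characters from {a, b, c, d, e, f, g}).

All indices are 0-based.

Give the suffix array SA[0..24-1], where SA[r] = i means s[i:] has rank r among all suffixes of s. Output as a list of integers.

[2, 14, 4, 17, 23, 22, 7, 1, 0, 8, 9, 13, 3, 21, 19, 11, 16, 6, 10, 15, 20, 5, 12, 18]

rank | idx | suffix
   0 |   2 | adafebccedgdaeeagdfdbb
   1 |  14 | aeeagdfdbb
   2 |   4 | afebccedgdaeeagdfdbb
   3 |  17 | agdfdbb
   4 |  23 | b
   5 |  22 | bb
   6 |   7 | bccedgdaeeagdfdbb
   7 |   1 | cadafebccedgdaeeagdfdbb
   8 |   0 | ccadafebccedgdaeeagdfdbb
   9 |   8 | ccedgdaeeagdfdbb
  10 |   9 | cedgdaeeagdfdbb
  11 |  13 | daeeagdfdbb
  12 |   3 | dafebccedgdaeeagdfdbb
  13 |  21 | dbb
  14 |  19 | dfdbb
  15 |  11 | dgdaeeagdfdbb
  16 |  16 | eagdfdbb
  17 |   6 | ebccedgdaeeagdfdbb
  18 |  10 | edgdaeeagdfdbb
  19 |  15 | eeagdfdbb
  20 |  20 | fdbb
  21 |   5 | febccedgdaeeagdfdbb
  22 |  12 | gdaeeagdfdbb
  23 |  18 | gdfdbb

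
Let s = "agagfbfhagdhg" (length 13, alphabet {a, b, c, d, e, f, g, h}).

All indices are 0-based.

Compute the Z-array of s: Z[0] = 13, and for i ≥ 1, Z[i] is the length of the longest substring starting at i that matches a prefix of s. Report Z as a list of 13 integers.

Z[0]=13
i=1: i≥r, start 0; Z[1]=0
i=2: i≥r, start 0; Z[2]=2 grow→box=[2,4)
i=3: min(r-i=1, Z[1]=0)=0; Z[3]=0
i=4: i≥r, start 0; Z[4]=0
i=5: i≥r, start 0; Z[5]=0
i=6: i≥r, start 0; Z[6]=0
i=7: i≥r, start 0; Z[7]=0
i=8: i≥r, start 0; Z[8]=2 grow→box=[8,10)
i=9: min(r-i=1, Z[1]=0)=0; Z[9]=0
i=10: i≥r, start 0; Z[10]=0
i=11: i≥r, start 0; Z[11]=0
i=12: i≥r, start 0; Z[12]=0

[13, 0, 2, 0, 0, 0, 0, 0, 2, 0, 0, 0, 0]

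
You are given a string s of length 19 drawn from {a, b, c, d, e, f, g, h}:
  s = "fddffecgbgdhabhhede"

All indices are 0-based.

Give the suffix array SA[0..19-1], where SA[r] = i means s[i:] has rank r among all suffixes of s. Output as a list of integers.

sorted suffixes:
  #0 SA[0]=12  'abhhede'
  #1 SA[1]=8  'bgdhabhhede'
  #2 SA[2]=13  'bhhede'
  #3 SA[3]=6  'cgbgdhabhhede'
  #4 SA[4]=1  'ddffecgbgdhabhhede'
  #5 SA[5]=17  'de'
  #6 SA[6]=2  'dffecgbgdhabhhede'
  #7 SA[7]=10  'dhabhhede'
  #8 SA[8]=18  'e'
  #9 SA[9]=5  'ecgbgdhabhhede'
  #10 SA[10]=16  'ede'
  #11 SA[11]=0  'fddffecgbgdhabhhede'
  #12 SA[12]=4  'fecgbgdhabhhede'
  #13 SA[13]=3  'ffecgbgdhabhhede'
  #14 SA[14]=7  'gbgdhabhhede'
  #15 SA[15]=9  'gdhabhhede'
  #16 SA[16]=11  'habhhede'
  #17 SA[17]=15  'hede'
  #18 SA[18]=14  'hhede'

[12, 8, 13, 6, 1, 17, 2, 10, 18, 5, 16, 0, 4, 3, 7, 9, 11, 15, 14]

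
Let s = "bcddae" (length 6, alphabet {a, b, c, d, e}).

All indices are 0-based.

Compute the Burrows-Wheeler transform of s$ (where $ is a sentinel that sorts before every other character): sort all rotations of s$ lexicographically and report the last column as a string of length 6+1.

ed$bdca

rank  rotation last
    0  $bcddae  e
    1  ae$bcdd  d
    2  bcddae$  $
    3  cddae$b  b
    4  dae$bcd  d
    5  ddae$bc  c
    6  e$bcdda  a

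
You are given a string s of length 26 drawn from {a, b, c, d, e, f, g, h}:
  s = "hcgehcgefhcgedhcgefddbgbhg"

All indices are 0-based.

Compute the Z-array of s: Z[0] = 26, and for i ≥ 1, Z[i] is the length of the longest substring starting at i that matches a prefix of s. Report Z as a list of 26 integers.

[26, 0, 0, 0, 4, 0, 0, 0, 0, 4, 0, 0, 0, 0, 4, 0, 0, 0, 0, 0, 0, 0, 0, 0, 1, 0]

Z[0]=26
i=1: i≥r, start 0; Z[1]=0
i=2: i≥r, start 0; Z[2]=0
i=3: i≥r, start 0; Z[3]=0
i=4: i≥r, start 0; Z[4]=4 scan→box=[4,8)
i=5: min(r-i=3, Z[1]=0)=0; Z[5]=0
i=6: min(r-i=2, Z[2]=0)=0; Z[6]=0
i=7: min(r-i=1, Z[3]=0)=0; Z[7]=0
i=8: i≥r, start 0; Z[8]=0
i=9: i≥r, start 0; Z[9]=4 scan→box=[9,13)
i=10: min(r-i=3, Z[1]=0)=0; Z[10]=0
i=11: min(r-i=2, Z[2]=0)=0; Z[11]=0
i=12: min(r-i=1, Z[3]=0)=0; Z[12]=0
i=13: i≥r, start 0; Z[13]=0
i=14: i≥r, start 0; Z[14]=4 scan→box=[14,18)
i=15: min(r-i=3, Z[1]=0)=0; Z[15]=0
i=16: min(r-i=2, Z[2]=0)=0; Z[16]=0
i=17: min(r-i=1, Z[3]=0)=0; Z[17]=0
i=18: i≥r, start 0; Z[18]=0
i=19: i≥r, start 0; Z[19]=0
i=20: i≥r, start 0; Z[20]=0
i=21: i≥r, start 0; Z[21]=0
i=22: i≥r, start 0; Z[22]=0
i=23: i≥r, start 0; Z[23]=0
i=24: i≥r, start 0; Z[24]=1 scan→box=[24,25)
i=25: i≥r, start 0; Z[25]=0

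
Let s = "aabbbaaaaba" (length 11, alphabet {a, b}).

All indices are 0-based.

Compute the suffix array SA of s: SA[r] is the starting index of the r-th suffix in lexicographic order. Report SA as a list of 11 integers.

rank | idx | suffix
   0 |  10 | a
   1 |   5 | aaaaba
   2 |   6 | aaaba
   3 |   7 | aaba
   4 |   0 | aabbbaaaaba
   5 |   8 | aba
   6 |   1 | abbbaaaaba
   7 |   9 | ba
   8 |   4 | baaaaba
   9 |   3 | bbaaaaba
  10 |   2 | bbbaaaaba

[10, 5, 6, 7, 0, 8, 1, 9, 4, 3, 2]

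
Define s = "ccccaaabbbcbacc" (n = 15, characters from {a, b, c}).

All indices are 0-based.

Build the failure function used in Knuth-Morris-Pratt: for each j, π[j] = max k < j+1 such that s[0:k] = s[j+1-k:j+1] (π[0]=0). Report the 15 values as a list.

[0, 1, 2, 3, 0, 0, 0, 0, 0, 0, 1, 0, 0, 1, 2]

π[0] = 0
j=1 s[j]='c': π[1]=1 (border 'c')
j=2 s[j]='c': π[2]=2 (border 'cc')
j=3 s[j]='c': π[3]=3 (border 'ccc')
j=4 s[j]='a': k: 3→2→1→0; π[4]=0 (border '')
j=5 s[j]='a': π[5]=0 (border '')
j=6 s[j]='a': π[6]=0 (border '')
j=7 s[j]='b': π[7]=0 (border '')
j=8 s[j]='b': π[8]=0 (border '')
j=9 s[j]='b': π[9]=0 (border '')
j=10 s[j]='c': π[10]=1 (border 'c')
j=11 s[j]='b': k: 1→0; π[11]=0 (border '')
j=12 s[j]='a': π[12]=0 (border '')
j=13 s[j]='c': π[13]=1 (border 'c')
j=14 s[j]='c': π[14]=2 (border 'cc')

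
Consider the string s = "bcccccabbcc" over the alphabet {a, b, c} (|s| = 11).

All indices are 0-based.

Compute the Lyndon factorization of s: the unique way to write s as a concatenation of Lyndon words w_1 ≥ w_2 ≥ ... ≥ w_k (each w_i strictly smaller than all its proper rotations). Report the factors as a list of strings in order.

emit factor 1: 'bccccc' (i=0, period=6)
emit factor 2: 'abbcc' (i=6, period=5)

["bccccc", "abbcc"]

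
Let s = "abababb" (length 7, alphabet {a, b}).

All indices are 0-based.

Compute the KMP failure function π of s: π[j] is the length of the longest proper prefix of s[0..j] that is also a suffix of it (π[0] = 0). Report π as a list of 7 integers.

[0, 0, 1, 2, 3, 4, 0]

π[0] = 0
j=1 s[j]='b': π[1]=0 (border '')
j=2 s[j]='a': π[2]=1 (border 'a')
j=3 s[j]='b': π[3]=2 (border 'ab')
j=4 s[j]='a': π[4]=3 (border 'aba')
j=5 s[j]='b': π[5]=4 (border 'abab')
j=6 s[j]='b': k: 4→2→0; π[6]=0 (border '')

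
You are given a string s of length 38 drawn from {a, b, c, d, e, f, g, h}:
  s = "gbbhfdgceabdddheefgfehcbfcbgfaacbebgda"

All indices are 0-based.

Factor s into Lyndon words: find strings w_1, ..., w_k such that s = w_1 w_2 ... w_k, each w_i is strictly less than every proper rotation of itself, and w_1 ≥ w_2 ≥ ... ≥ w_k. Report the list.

emit factor 1: 'g' (i=0, period=1)
emit factor 2: 'bbhfdgce' (i=1, period=8)
emit factor 3: 'abdddheefgfehcbfcbgf' (i=9, period=20)
emit factor 4: 'aacbebgd' (i=29, period=8)
emit factor 5: 'a' (i=37, period=1)

["g", "bbhfdgce", "abdddheefgfehcbfcbgf", "aacbebgd", "a"]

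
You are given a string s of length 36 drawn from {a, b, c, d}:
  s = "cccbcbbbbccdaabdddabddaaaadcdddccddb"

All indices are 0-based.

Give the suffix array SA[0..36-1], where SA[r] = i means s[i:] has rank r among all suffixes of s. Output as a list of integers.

sorted suffixes:
  #0 SA[0]=22  'aaaadcdddccddb'
  #1 SA[1]=23  'aaadcdddccddb'
  #2 SA[2]=12  'aabdddabddaaaadcdddccddb'
  #3 SA[3]=24  'aadcdddccddb'
  #4 SA[4]=18  'abddaaaadcdddccddb'
  #5 SA[5]=13  'abdddabddaaaadcdddccddb'
  #6 SA[6]=25  'adcdddccddb'
  #7 SA[7]=35  'b'
  #8 SA[8]=5  'bbbbccdaabdddabddaaaadcdddccddb'
  #9 SA[9]=6  'bbbccdaabdddabddaaaadcdddccddb'
  #10 SA[10]=7  'bbccdaabdddabddaaaadcdddccddb'
  #11 SA[11]=3  'bcbbbbccdaabdddabddaaaadcdddccddb'
  #12 SA[12]=8  'bccdaabdddabddaaaadcdddccddb'
  #13 SA[13]=19  'bddaaaadcdddccddb'
  #14 SA[14]=14  'bdddabddaaaadcdddccddb'
  #15 SA[15]=4  'cbbbbccdaabdddabddaaaadcdddccddb'
  #16 SA[16]=2  'cbcbbbbccdaabdddabddaaaadcdddccddb'
  #17 SA[17]=1  'ccbcbbbbccdaabdddabddaaaadcdddccddb'
  #18 SA[18]=0  'cccbcbbbbccdaabdddabddaaaadcdddccddb'
  #19 SA[19]=9  'ccdaabdddabddaaaadcdddccddb'
  #20 SA[20]=31  'ccddb'
  #21 SA[21]=10  'cdaabdddabddaaaadcdddccddb'
  #22 SA[22]=32  'cddb'
  #23 SA[23]=27  'cdddccddb'
  #24 SA[24]=21  'daaaadcdddccddb'
  #25 SA[25]=11  'daabdddabddaaaadcdddccddb'
  #26 SA[26]=17  'dabddaaaadcdddccddb'
  #27 SA[27]=34  'db'
  #28 SA[28]=30  'dccddb'
  #29 SA[29]=26  'dcdddccddb'
  #30 SA[30]=20  'ddaaaadcdddccddb'
  #31 SA[31]=16  'ddabddaaaadcdddccddb'
  #32 SA[32]=33  'ddb'
  #33 SA[33]=29  'ddccddb'
  #34 SA[34]=15  'dddabddaaaadcdddccddb'
  #35 SA[35]=28  'dddccddb'

[22, 23, 12, 24, 18, 13, 25, 35, 5, 6, 7, 3, 8, 19, 14, 4, 2, 1, 0, 9, 31, 10, 32, 27, 21, 11, 17, 34, 30, 26, 20, 16, 33, 29, 15, 28]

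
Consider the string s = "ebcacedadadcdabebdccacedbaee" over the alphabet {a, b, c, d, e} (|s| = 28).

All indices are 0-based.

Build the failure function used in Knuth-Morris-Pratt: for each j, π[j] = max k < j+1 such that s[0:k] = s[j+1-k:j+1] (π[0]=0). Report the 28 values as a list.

π[0] = 0
j=1 s[j]='b': π[1]=0 (border '')
j=2 s[j]='c': π[2]=0 (border '')
j=3 s[j]='a': π[3]=0 (border '')
j=4 s[j]='c': π[4]=0 (border '')
j=5 s[j]='e': π[5]=1 (border 'e')
j=6 s[j]='d': k: 1→0; π[6]=0 (border '')
j=7 s[j]='a': π[7]=0 (border '')
j=8 s[j]='d': π[8]=0 (border '')
j=9 s[j]='a': π[9]=0 (border '')
j=10 s[j]='d': π[10]=0 (border '')
j=11 s[j]='c': π[11]=0 (border '')
j=12 s[j]='d': π[12]=0 (border '')
j=13 s[j]='a': π[13]=0 (border '')
j=14 s[j]='b': π[14]=0 (border '')
j=15 s[j]='e': π[15]=1 (border 'e')
j=16 s[j]='b': π[16]=2 (border 'eb')
j=17 s[j]='d': k: 2→0; π[17]=0 (border '')
j=18 s[j]='c': π[18]=0 (border '')
j=19 s[j]='c': π[19]=0 (border '')
j=20 s[j]='a': π[20]=0 (border '')
j=21 s[j]='c': π[21]=0 (border '')
j=22 s[j]='e': π[22]=1 (border 'e')
j=23 s[j]='d': k: 1→0; π[23]=0 (border '')
j=24 s[j]='b': π[24]=0 (border '')
j=25 s[j]='a': π[25]=0 (border '')
j=26 s[j]='e': π[26]=1 (border 'e')
j=27 s[j]='e': k: 1→0; π[27]=1 (border 'e')

[0, 0, 0, 0, 0, 1, 0, 0, 0, 0, 0, 0, 0, 0, 0, 1, 2, 0, 0, 0, 0, 0, 1, 0, 0, 0, 1, 1]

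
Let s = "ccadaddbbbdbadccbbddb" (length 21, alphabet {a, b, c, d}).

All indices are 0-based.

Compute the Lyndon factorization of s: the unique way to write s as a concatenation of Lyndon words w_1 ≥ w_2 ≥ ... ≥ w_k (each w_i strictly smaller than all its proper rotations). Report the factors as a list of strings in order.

["c", "c", "adaddbbbdbadccbbddb"]

emit factor 1: 'c' (i=0, period=1)
emit factor 2: 'c' (i=1, period=1)
emit factor 3: 'adaddbbbdbadccbbddb' (i=2, period=19)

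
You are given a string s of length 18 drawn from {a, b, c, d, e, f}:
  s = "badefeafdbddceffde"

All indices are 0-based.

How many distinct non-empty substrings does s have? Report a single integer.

rank | idx | suffix
   0 |   1 | adefeafdbddceffde
   1 |   6 | afdbddceffde
   2 |   0 | badefeafdbddceffde
   3 |   9 | bddceffde
   4 |  12 | ceffde
   5 |   8 | dbddceffde
   6 |  11 | dceffde
   7 |  10 | ddceffde
   8 |  16 | de
   9 |   2 | defeafdbddceffde
  10 |  17 | e
  11 |   5 | eafdbddceffde
  12 |   3 | efeafdbddceffde
  13 |  13 | effde
  14 |   7 | fdbddceffde
  15 |  15 | fde
  16 |   4 | feafdbddceffde
  17 |  14 | ffde

SA = [1, 6, 0, 9, 12, 8, 11, 10, 16, 2, 17, 5, 3, 13, 7, 15, 4, 14]
[i] adj suffixes → lcp
  [1] 1/6 → 1 ('a')
  [2] 6/0 → 0 ('')
  [3] 0/9 → 1 ('b')
  [4] 9/12 → 0 ('')
  [5] 12/8 → 0 ('')
  [6] 8/11 → 1 ('d')
  [7] 11/10 → 1 ('d')
  [8] 10/16 → 1 ('d')
  [9] 16/2 → 2 ('de')
  [10] 2/17 → 0 ('')
  [11] 17/5 → 1 ('e')
  [12] 5/3 → 1 ('e')
  [13] 3/13 → 2 ('ef')
  [14] 13/7 → 0 ('')
  [15] 7/15 → 2 ('fd')
  [16] 15/4 → 1 ('f')
  [17] 4/14 → 1 ('f')

n(n+1)/2 = 18·19/2 = 171
Σ LCP = 0 + 1 + 0 + 1 + 0 + 0 + 1 + 1 + 1 + 2 + 0 + 1 + 1 + 2 + 0 + 2 + 1 + 1 = 15
distinct = 171 − 15 = 156

156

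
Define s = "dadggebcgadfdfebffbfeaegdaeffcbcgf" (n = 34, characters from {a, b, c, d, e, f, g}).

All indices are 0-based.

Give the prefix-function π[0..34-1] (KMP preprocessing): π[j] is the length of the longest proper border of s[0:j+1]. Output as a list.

[0, 0, 1, 0, 0, 0, 0, 0, 0, 0, 1, 0, 1, 0, 0, 0, 0, 0, 0, 0, 0, 0, 0, 0, 1, 2, 0, 0, 0, 0, 0, 0, 0, 0]

π[0] = 0
j=1 s[j]='a': π[1]=0 (border '')
j=2 s[j]='d': π[2]=1 (border 'd')
j=3 s[j]='g': k: 1→0; π[3]=0 (border '')
j=4 s[j]='g': π[4]=0 (border '')
j=5 s[j]='e': π[5]=0 (border '')
j=6 s[j]='b': π[6]=0 (border '')
j=7 s[j]='c': π[7]=0 (border '')
j=8 s[j]='g': π[8]=0 (border '')
j=9 s[j]='a': π[9]=0 (border '')
j=10 s[j]='d': π[10]=1 (border 'd')
j=11 s[j]='f': k: 1→0; π[11]=0 (border '')
j=12 s[j]='d': π[12]=1 (border 'd')
j=13 s[j]='f': k: 1→0; π[13]=0 (border '')
j=14 s[j]='e': π[14]=0 (border '')
j=15 s[j]='b': π[15]=0 (border '')
j=16 s[j]='f': π[16]=0 (border '')
j=17 s[j]='f': π[17]=0 (border '')
j=18 s[j]='b': π[18]=0 (border '')
j=19 s[j]='f': π[19]=0 (border '')
j=20 s[j]='e': π[20]=0 (border '')
j=21 s[j]='a': π[21]=0 (border '')
j=22 s[j]='e': π[22]=0 (border '')
j=23 s[j]='g': π[23]=0 (border '')
j=24 s[j]='d': π[24]=1 (border 'd')
j=25 s[j]='a': π[25]=2 (border 'da')
j=26 s[j]='e': k: 2→0; π[26]=0 (border '')
j=27 s[j]='f': π[27]=0 (border '')
j=28 s[j]='f': π[28]=0 (border '')
j=29 s[j]='c': π[29]=0 (border '')
j=30 s[j]='b': π[30]=0 (border '')
j=31 s[j]='c': π[31]=0 (border '')
j=32 s[j]='g': π[32]=0 (border '')
j=33 s[j]='f': π[33]=0 (border '')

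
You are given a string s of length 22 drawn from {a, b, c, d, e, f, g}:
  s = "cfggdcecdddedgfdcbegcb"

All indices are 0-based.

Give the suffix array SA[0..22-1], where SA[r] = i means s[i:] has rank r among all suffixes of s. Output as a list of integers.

[21, 17, 20, 16, 7, 5, 0, 15, 4, 8, 9, 10, 12, 6, 11, 18, 14, 1, 19, 3, 13, 2]

rank | idx | suffix
   0 |  21 | b
   1 |  17 | begcb
   2 |  20 | cb
   3 |  16 | cbegcb
   4 |   7 | cdddedgfdcbegcb
   5 |   5 | cecdddedgfdcbegcb
   6 |   0 | cfggdcecdddedgfdcbegcb
   7 |  15 | dcbegcb
   8 |   4 | dcecdddedgfdcbegcb
   9 |   8 | dddedgfdcbegcb
  10 |   9 | ddedgfdcbegcb
  11 |  10 | dedgfdcbegcb
  12 |  12 | dgfdcbegcb
  13 |   6 | ecdddedgfdcbegcb
  14 |  11 | edgfdcbegcb
  15 |  18 | egcb
  16 |  14 | fdcbegcb
  17 |   1 | fggdcecdddedgfdcbegcb
  18 |  19 | gcb
  19 |   3 | gdcecdddedgfdcbegcb
  20 |  13 | gfdcbegcb
  21 |   2 | ggdcecdddedgfdcbegcb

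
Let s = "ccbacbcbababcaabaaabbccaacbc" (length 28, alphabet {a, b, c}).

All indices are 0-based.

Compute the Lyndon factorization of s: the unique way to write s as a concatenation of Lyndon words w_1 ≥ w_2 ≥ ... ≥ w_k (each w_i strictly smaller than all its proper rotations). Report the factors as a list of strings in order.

["c", "c", "b", "acbcb", "ababc", "aab", "aaabbccaacbc"]

emit factor 1: 'c' (i=0, period=1)
emit factor 2: 'c' (i=1, period=1)
emit factor 3: 'b' (i=2, period=1)
emit factor 4: 'acbcb' (i=3, period=5)
emit factor 5: 'ababc' (i=8, period=5)
emit factor 6: 'aab' (i=13, period=3)
emit factor 7: 'aaabbccaacbc' (i=16, period=12)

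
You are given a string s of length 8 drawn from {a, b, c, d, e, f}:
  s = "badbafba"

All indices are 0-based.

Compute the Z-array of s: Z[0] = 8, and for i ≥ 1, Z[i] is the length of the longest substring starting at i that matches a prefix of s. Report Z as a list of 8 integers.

[8, 0, 0, 2, 0, 0, 2, 0]

Z[0]=8
i=1: i≥r, start 0; Z[1]=0
i=2: i≥r, start 0; Z[2]=0
i=3: i≥r, start 0; Z[3]=2 grow→box=[3,5)
i=4: min(r-i=1, Z[1]=0)=0; Z[4]=0
i=5: i≥r, start 0; Z[5]=0
i=6: i≥r, start 0; Z[6]=2 grow→box=[6,8)
i=7: min(r-i=1, Z[1]=0)=0; Z[7]=0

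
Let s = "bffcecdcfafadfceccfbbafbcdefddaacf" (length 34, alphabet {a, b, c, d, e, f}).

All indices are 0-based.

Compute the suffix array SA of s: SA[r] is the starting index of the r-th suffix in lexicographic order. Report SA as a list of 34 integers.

[30, 31, 11, 9, 21, 20, 19, 23, 0, 16, 5, 24, 14, 3, 32, 7, 17, 29, 6, 28, 25, 12, 15, 4, 26, 33, 10, 8, 18, 22, 13, 2, 27, 1]

sorted suffixes:
  #0 SA[0]=30  'aacf'
  #1 SA[1]=31  'acf'
  #2 SA[2]=11  'adfceccfbbafbcdefddaacf'
  #3 SA[3]=9  'afadfceccfbbafbcdefddaacf'
  #4 SA[4]=21  'afbcdefddaacf'
  #5 SA[5]=20  'bafbcdefddaacf'
  #6 SA[6]=19  'bbafbcdefddaacf'
  #7 SA[7]=23  'bcdefddaacf'
  #8 SA[8]=0  'bffcecdcfafadfceccfbbafbcdefddaacf'
  #9 SA[9]=16  'ccfbbafbcdefddaacf'
  #10 SA[10]=5  'cdcfafadfceccfbbafbcdefddaacf'
  #11 SA[11]=24  'cdefddaacf'
  #12 SA[12]=14  'ceccfbbafbcdefddaacf'
  #13 SA[13]=3  'cecdcfafadfceccfbbafbcdefddaacf'
  #14 SA[14]=32  'cf'
  #15 SA[15]=7  'cfafadfceccfbbafbcdefddaacf'
  #16 SA[16]=17  'cfbbafbcdefddaacf'
  #17 SA[17]=29  'daacf'
  #18 SA[18]=6  'dcfafadfceccfbbafbcdefddaacf'
  #19 SA[19]=28  'ddaacf'
  #20 SA[20]=25  'defddaacf'
  #21 SA[21]=12  'dfceccfbbafbcdefddaacf'
  #22 SA[22]=15  'eccfbbafbcdefddaacf'
  #23 SA[23]=4  'ecdcfafadfceccfbbafbcdefddaacf'
  #24 SA[24]=26  'efddaacf'
  #25 SA[25]=33  'f'
  #26 SA[26]=10  'fadfceccfbbafbcdefddaacf'
  #27 SA[27]=8  'fafadfceccfbbafbcdefddaacf'
  #28 SA[28]=18  'fbbafbcdefddaacf'
  #29 SA[29]=22  'fbcdefddaacf'
  #30 SA[30]=13  'fceccfbbafbcdefddaacf'
  #31 SA[31]=2  'fcecdcfafadfceccfbbafbcdefddaacf'
  #32 SA[32]=27  'fddaacf'
  #33 SA[33]=1  'ffcecdcfafadfceccfbbafbcdefddaacf'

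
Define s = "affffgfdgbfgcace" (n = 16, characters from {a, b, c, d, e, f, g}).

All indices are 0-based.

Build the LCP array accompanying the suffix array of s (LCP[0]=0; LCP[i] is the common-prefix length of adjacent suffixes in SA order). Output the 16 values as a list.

sorted suffixes:
  #0 SA[0]=13  'ace'
  #1 SA[1]=0  'affffgfdgbfgcace'
  #2 SA[2]=9  'bfgcace'
  #3 SA[3]=12  'cace'
  #4 SA[4]=14  'ce'
  #5 SA[5]=7  'dgbfgcace'
  #6 SA[6]=15  'e'
  #7 SA[7]=6  'fdgbfgcace'
  #8 SA[8]=1  'ffffgfdgbfgcace'
  #9 SA[9]=2  'fffgfdgbfgcace'
  #10 SA[10]=3  'ffgfdgbfgcace'
  #11 SA[11]=10  'fgcace'
  #12 SA[12]=4  'fgfdgbfgcace'
  #13 SA[13]=8  'gbfgcace'
  #14 SA[14]=11  'gcace'
  #15 SA[15]=5  'gfdgbfgcace'

SA = [13, 0, 9, 12, 14, 7, 15, 6, 1, 2, 3, 10, 4, 8, 11, 5]
i: (SA[i-1],SA[i]) lcp shared
  1: (13,0) 1 'a'
  2: (0,9) 0 ''
  3: (9,12) 0 ''
  4: (12,14) 1 'c'
  5: (14,7) 0 ''
  6: (7,15) 0 ''
  7: (15,6) 0 ''
  8: (6,1) 1 'f'
  9: (1,2) 3 'fff'
  10: (2,3) 2 'ff'
  11: (3,10) 1 'f'
  12: (10,4) 2 'fg'
  13: (4,8) 0 ''
  14: (8,11) 1 'g'
  15: (11,5) 1 'g'

[0, 1, 0, 0, 1, 0, 0, 0, 1, 3, 2, 1, 2, 0, 1, 1]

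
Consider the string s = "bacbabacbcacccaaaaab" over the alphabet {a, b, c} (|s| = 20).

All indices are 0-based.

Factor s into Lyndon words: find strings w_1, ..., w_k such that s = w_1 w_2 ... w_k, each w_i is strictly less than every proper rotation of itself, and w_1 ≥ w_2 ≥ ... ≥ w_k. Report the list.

["b", "acb", "abacbcaccc", "aaaaab"]

emit factor 1: 'b' (i=0, period=1)
emit factor 2: 'acb' (i=1, period=3)
emit factor 3: 'abacbcaccc' (i=4, period=10)
emit factor 4: 'aaaaab' (i=14, period=6)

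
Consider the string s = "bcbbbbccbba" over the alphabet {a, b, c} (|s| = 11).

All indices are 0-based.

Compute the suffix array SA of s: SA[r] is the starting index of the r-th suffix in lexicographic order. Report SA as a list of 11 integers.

rank | idx | suffix
   0 |  10 | a
   1 |   9 | ba
   2 |   8 | bba
   3 |   2 | bbbbccbba
   4 |   3 | bbbccbba
   5 |   4 | bbccbba
   6 |   0 | bcbbbbccbba
   7 |   5 | bccbba
   8 |   7 | cbba
   9 |   1 | cbbbbccbba
  10 |   6 | ccbba

[10, 9, 8, 2, 3, 4, 0, 5, 7, 1, 6]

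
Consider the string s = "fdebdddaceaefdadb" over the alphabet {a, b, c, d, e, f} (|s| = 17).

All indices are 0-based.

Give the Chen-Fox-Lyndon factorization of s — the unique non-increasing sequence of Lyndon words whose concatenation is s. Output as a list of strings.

emit factor 1: 'f' (i=0, period=1)
emit factor 2: 'de' (i=1, period=2)
emit factor 3: 'bddd' (i=3, period=4)
emit factor 4: 'aceaefdadb' (i=7, period=10)

["f", "de", "bddd", "aceaefdadb"]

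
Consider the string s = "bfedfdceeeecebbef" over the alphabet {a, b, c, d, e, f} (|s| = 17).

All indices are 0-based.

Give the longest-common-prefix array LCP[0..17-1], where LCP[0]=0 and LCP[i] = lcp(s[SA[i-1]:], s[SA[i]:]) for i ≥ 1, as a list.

sorted suffixes:
  #0 SA[0]=13  'bbef'
  #1 SA[1]=14  'bef'
  #2 SA[2]=0  'bfedfdceeeecebbef'
  #3 SA[3]=11  'cebbef'
  #4 SA[4]=6  'ceeeecebbef'
  #5 SA[5]=5  'dceeeecebbef'
  #6 SA[6]=3  'dfdceeeecebbef'
  #7 SA[7]=12  'ebbef'
  #8 SA[8]=10  'ecebbef'
  #9 SA[9]=2  'edfdceeeecebbef'
  #10 SA[10]=9  'eecebbef'
  #11 SA[11]=8  'eeecebbef'
  #12 SA[12]=7  'eeeecebbef'
  #13 SA[13]=15  'ef'
  #14 SA[14]=16  'f'
  #15 SA[15]=4  'fdceeeecebbef'
  #16 SA[16]=1  'fedfdceeeecebbef'

SA = [13, 14, 0, 11, 6, 5, 3, 12, 10, 2, 9, 8, 7, 15, 16, 4, 1]
i: (SA[i-1],SA[i]) lcp shared
  1: (13,14) 1 'b'
  2: (14,0) 1 'b'
  3: (0,11) 0 ''
  4: (11,6) 2 'ce'
  5: (6,5) 0 ''
  6: (5,3) 1 'd'
  7: (3,12) 0 ''
  8: (12,10) 1 'e'
  9: (10,2) 1 'e'
  10: (2,9) 1 'e'
  11: (9,8) 2 'ee'
  12: (8,7) 3 'eee'
  13: (7,15) 1 'e'
  14: (15,16) 0 ''
  15: (16,4) 1 'f'
  16: (4,1) 1 'f'

[0, 1, 1, 0, 2, 0, 1, 0, 1, 1, 1, 2, 3, 1, 0, 1, 1]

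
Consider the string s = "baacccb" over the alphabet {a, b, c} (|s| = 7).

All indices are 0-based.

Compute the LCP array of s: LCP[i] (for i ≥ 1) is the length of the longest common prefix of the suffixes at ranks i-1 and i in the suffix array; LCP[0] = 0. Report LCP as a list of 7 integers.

rank | idx | suffix
   0 |   1 | aacccb
   1 |   2 | acccb
   2 |   6 | b
   3 |   0 | baacccb
   4 |   5 | cb
   5 |   4 | ccb
   6 |   3 | cccb

SA = [1, 2, 6, 0, 5, 4, 3]
i: (SA[i-1],SA[i]) lcp shared
  1: (1,2) 1 'a'
  2: (2,6) 0 ''
  3: (6,0) 1 'b'
  4: (0,5) 0 ''
  5: (5,4) 1 'c'
  6: (4,3) 2 'cc'

[0, 1, 0, 1, 0, 1, 2]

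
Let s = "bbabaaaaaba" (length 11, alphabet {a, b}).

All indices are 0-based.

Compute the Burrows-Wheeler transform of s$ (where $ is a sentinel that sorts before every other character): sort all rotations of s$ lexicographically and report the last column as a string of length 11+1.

abbaaaabaab$

rank  rotation      last
    0  $bbabaaaaaba  a
    1  a$bbabaaaaab  b
    2  aaaaaba$bbab  b
    3  aaaaba$bbaba  a
    4  aaaba$bbabaa  a
    5  aaba$bbabaaa  a
    6  aba$bbabaaaa  a
    7  abaaaaaba$bb  b
    8  ba$bbabaaaaa  a
    9  baaaaaba$bba  a
   10  babaaaaaba$b  b
   11  bbabaaaaaba$  $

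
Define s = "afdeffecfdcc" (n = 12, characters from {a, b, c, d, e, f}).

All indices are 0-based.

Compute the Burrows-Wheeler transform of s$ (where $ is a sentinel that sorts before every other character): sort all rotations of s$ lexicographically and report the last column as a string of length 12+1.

rank  rotation       last
    0  $afdeffecfdcc  c
    1  afdeffecfdcc$  $
    2  c$afdeffecfdc  c
    3  cc$afdeffecfd  d
    4  cfdcc$afdeffe  e
    5  dcc$afdeffecf  f
    6  deffecfdcc$af  f
    7  ecfdcc$afdeff  f
    8  effecfdcc$afd  d
    9  fdcc$afdeffec  c
   10  fdeffecfdcc$a  a
   11  fecfdcc$afdef  f
   12  ffecfdcc$afde  e

c$cdefffdcafe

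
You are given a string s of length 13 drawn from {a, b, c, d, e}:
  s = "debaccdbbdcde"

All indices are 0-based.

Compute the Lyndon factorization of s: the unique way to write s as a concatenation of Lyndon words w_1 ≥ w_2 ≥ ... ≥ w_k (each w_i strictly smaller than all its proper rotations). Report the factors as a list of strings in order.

["de", "b", "accdbbdcde"]

emit factor 1: 'de' (i=0, period=2)
emit factor 2: 'b' (i=2, period=1)
emit factor 3: 'accdbbdcde' (i=3, period=10)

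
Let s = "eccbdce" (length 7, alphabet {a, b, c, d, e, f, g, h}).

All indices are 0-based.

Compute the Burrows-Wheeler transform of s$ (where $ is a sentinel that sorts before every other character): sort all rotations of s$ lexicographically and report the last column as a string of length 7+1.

eccedbc$

rank  rotation  last
    0  $eccbdce  e
    1  bdce$ecc  c
    2  cbdce$ec  c
    3  ccbdce$e  e
    4  ce$eccbd  d
    5  dce$eccb  b
    6  e$eccbdc  c
    7  eccbdce$  $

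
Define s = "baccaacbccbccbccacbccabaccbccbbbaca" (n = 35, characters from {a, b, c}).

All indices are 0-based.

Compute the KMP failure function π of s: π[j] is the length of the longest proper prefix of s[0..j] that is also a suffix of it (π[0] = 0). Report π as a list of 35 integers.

π[0] = 0
j=1 s[j]='a': π[1]=0 (border '')
j=2 s[j]='c': π[2]=0 (border '')
j=3 s[j]='c': π[3]=0 (border '')
j=4 s[j]='a': π[4]=0 (border '')
j=5 s[j]='a': π[5]=0 (border '')
j=6 s[j]='c': π[6]=0 (border '')
j=7 s[j]='b': π[7]=1 (border 'b')
j=8 s[j]='c': k: 1→0; π[8]=0 (border '')
j=9 s[j]='c': π[9]=0 (border '')
j=10 s[j]='b': π[10]=1 (border 'b')
j=11 s[j]='c': k: 1→0; π[11]=0 (border '')
j=12 s[j]='c': π[12]=0 (border '')
j=13 s[j]='b': π[13]=1 (border 'b')
j=14 s[j]='c': k: 1→0; π[14]=0 (border '')
j=15 s[j]='c': π[15]=0 (border '')
j=16 s[j]='a': π[16]=0 (border '')
j=17 s[j]='c': π[17]=0 (border '')
j=18 s[j]='b': π[18]=1 (border 'b')
j=19 s[j]='c': k: 1→0; π[19]=0 (border '')
j=20 s[j]='c': π[20]=0 (border '')
j=21 s[j]='a': π[21]=0 (border '')
j=22 s[j]='b': π[22]=1 (border 'b')
j=23 s[j]='a': π[23]=2 (border 'ba')
j=24 s[j]='c': π[24]=3 (border 'bac')
j=25 s[j]='c': π[25]=4 (border 'bacc')
j=26 s[j]='b': k: 4→0; π[26]=1 (border 'b')
j=27 s[j]='c': k: 1→0; π[27]=0 (border '')
j=28 s[j]='c': π[28]=0 (border '')
j=29 s[j]='b': π[29]=1 (border 'b')
j=30 s[j]='b': k: 1→0; π[30]=1 (border 'b')
j=31 s[j]='b': k: 1→0; π[31]=1 (border 'b')
j=32 s[j]='a': π[32]=2 (border 'ba')
j=33 s[j]='c': π[33]=3 (border 'bac')
j=34 s[j]='a': k: 3→0; π[34]=0 (border '')

[0, 0, 0, 0, 0, 0, 0, 1, 0, 0, 1, 0, 0, 1, 0, 0, 0, 0, 1, 0, 0, 0, 1, 2, 3, 4, 1, 0, 0, 1, 1, 1, 2, 3, 0]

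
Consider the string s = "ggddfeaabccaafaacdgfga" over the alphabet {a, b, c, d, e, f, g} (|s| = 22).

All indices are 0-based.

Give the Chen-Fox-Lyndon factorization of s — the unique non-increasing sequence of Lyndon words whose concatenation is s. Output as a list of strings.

["g", "g", "ddfe", "aabccaafaacdgfg", "a"]

emit factor 1: 'g' (i=0, period=1)
emit factor 2: 'g' (i=1, period=1)
emit factor 3: 'ddfe' (i=2, period=4)
emit factor 4: 'aabccaafaacdgfg' (i=6, period=15)
emit factor 5: 'a' (i=21, period=1)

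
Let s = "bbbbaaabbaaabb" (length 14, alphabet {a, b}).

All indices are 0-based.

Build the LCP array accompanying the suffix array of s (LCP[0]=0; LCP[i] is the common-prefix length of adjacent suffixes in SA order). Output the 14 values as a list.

[0, 5, 2, 4, 1, 3, 0, 1, 6, 1, 2, 7, 2, 3]

sorted suffixes:
  #0 SA[0]=9  'aaabb'
  #1 SA[1]=4  'aaabbaaabb'
  #2 SA[2]=10  'aabb'
  #3 SA[3]=5  'aabbaaabb'
  #4 SA[4]=11  'abb'
  #5 SA[5]=6  'abbaaabb'
  #6 SA[6]=13  'b'
  #7 SA[7]=8  'baaabb'
  #8 SA[8]=3  'baaabbaaabb'
  #9 SA[9]=12  'bb'
  #10 SA[10]=7  'bbaaabb'
  #11 SA[11]=2  'bbaaabbaaabb'
  #12 SA[12]=1  'bbbaaabbaaabb'
  #13 SA[13]=0  'bbbbaaabbaaabb'

SA = [9, 4, 10, 5, 11, 6, 13, 8, 3, 12, 7, 2, 1, 0]
rank  pair      lcp
   1  s[9:],s[4:]  5  'aaabb'
   2  s[4:],s[10:]  2  'aa'
   3  s[10:],s[5:]  4  'aabb'
   4  s[5:],s[11:]  1  'a'
   5  s[11:],s[6:]  3  'abb'
   6  s[6:],s[13:]  0  ''
   7  s[13:],s[8:]  1  'b'
   8  s[8:],s[3:]  6  'baaabb'
   9  s[3:],s[12:]  1  'b'
  10  s[12:],s[7:]  2  'bb'
  11  s[7:],s[2:]  7  'bbaaabb'
  12  s[2:],s[1:]  2  'bb'
  13  s[1:],s[0:]  3  'bbb'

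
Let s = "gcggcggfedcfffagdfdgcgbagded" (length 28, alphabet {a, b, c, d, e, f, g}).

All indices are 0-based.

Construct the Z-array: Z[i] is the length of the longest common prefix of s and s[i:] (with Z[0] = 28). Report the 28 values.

Z[0]=28
i=1: i≥r, start 0; Z[1]=0
i=2: i≥r, start 0; Z[2]=1 scan→box=[2,3)
i=3: i≥r, start 0; Z[3]=4 scan→box=[3,7)
i=4: min(r-i=3, Z[1]=0)=0; Z[4]=0
i=5: min(r-i=2, Z[2]=1)=1; Z[5]=1
i=6: min(r-i=1, Z[3]=4)=1; Z[6]=1
i=7: i≥r, start 0; Z[7]=0
i=8: i≥r, start 0; Z[8]=0
i=9: i≥r, start 0; Z[9]=0
i=10: i≥r, start 0; Z[10]=0
i=11: i≥r, start 0; Z[11]=0
i=12: i≥r, start 0; Z[12]=0
i=13: i≥r, start 0; Z[13]=0
i=14: i≥r, start 0; Z[14]=0
i=15: i≥r, start 0; Z[15]=1 scan→box=[15,16)
i=16: i≥r, start 0; Z[16]=0
i=17: i≥r, start 0; Z[17]=0
i=18: i≥r, start 0; Z[18]=0
i=19: i≥r, start 0; Z[19]=3 scan→box=[19,22)
i=20: min(r-i=2, Z[1]=0)=0; Z[20]=0
i=21: min(r-i=1, Z[2]=1)=1; Z[21]=1
i=22: i≥r, start 0; Z[22]=0
i=23: i≥r, start 0; Z[23]=0
i=24: i≥r, start 0; Z[24]=1 scan→box=[24,25)
i=25: i≥r, start 0; Z[25]=0
i=26: i≥r, start 0; Z[26]=0
i=27: i≥r, start 0; Z[27]=0

[28, 0, 1, 4, 0, 1, 1, 0, 0, 0, 0, 0, 0, 0, 0, 1, 0, 0, 0, 3, 0, 1, 0, 0, 1, 0, 0, 0]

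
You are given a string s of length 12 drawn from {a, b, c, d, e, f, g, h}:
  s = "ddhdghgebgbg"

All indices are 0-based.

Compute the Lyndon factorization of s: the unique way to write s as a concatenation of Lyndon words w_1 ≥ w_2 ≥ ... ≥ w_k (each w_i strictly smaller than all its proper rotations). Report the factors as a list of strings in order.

["ddhdghge", "bg", "bg"]

emit factor 1: 'ddhdghge' (i=0, period=8)
emit factor 2: 'bg' (i=8, period=2)
emit factor 3: 'bg' (i=10, period=2)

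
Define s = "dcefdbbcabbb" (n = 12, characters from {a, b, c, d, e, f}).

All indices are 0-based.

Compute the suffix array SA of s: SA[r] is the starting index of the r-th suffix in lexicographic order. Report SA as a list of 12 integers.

[8, 11, 10, 9, 5, 6, 7, 1, 4, 0, 2, 3]

rank→(start, suffix):
  0 → (8, 'abbb')
  1 → (11, 'b')
  2 → (10, 'bb')
  3 → (9, 'bbb')
  4 → (5, 'bbcabbb')
  5 → (6, 'bcabbb')
  6 → (7, 'cabbb')
  7 → (1, 'cefdbbcabbb')
  8 → (4, 'dbbcabbb')
  9 → (0, 'dcefdbbcabbb')
  10 → (2, 'efdbbcabbb')
  11 → (3, 'fdbbcabbb')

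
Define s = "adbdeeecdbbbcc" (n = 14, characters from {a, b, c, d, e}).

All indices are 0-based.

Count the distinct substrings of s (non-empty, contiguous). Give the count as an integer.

rank→(start, suffix):
  0 → (0, 'adbdeeecdbbbcc')
  1 → (9, 'bbbcc')
  2 → (10, 'bbcc')
  3 → (11, 'bcc')
  4 → (2, 'bdeeecdbbbcc')
  5 → (13, 'c')
  6 → (12, 'cc')
  7 → (7, 'cdbbbcc')
  8 → (8, 'dbbbcc')
  9 → (1, 'dbdeeecdbbbcc')
  10 → (3, 'deeecdbbbcc')
  11 → (6, 'ecdbbbcc')
  12 → (5, 'eecdbbbcc')
  13 → (4, 'eeecdbbbcc')

SA = [0, 9, 10, 11, 2, 13, 12, 7, 8, 1, 3, 6, 5, 4]
rank  pair      lcp
   1  s[0:],s[9:]  0  ''
   2  s[9:],s[10:]  2  'bb'
   3  s[10:],s[11:]  1  'b'
   4  s[11:],s[2:]  1  'b'
   5  s[2:],s[13:]  0  ''
   6  s[13:],s[12:]  1  'c'
   7  s[12:],s[7:]  1  'c'
   8  s[7:],s[8:]  0  ''
   9  s[8:],s[1:]  2  'db'
  10  s[1:],s[3:]  1  'd'
  11  s[3:],s[6:]  0  ''
  12  s[6:],s[5:]  1  'e'
  13  s[5:],s[4:]  2  'ee'

n(n+1)/2 = 14·15/2 = 105
Σ LCP = 0 + 0 + 2 + 1 + 1 + 0 + 1 + 1 + 0 + 2 + 1 + 0 + 1 + 2 = 12
distinct = 105 − 12 = 93

93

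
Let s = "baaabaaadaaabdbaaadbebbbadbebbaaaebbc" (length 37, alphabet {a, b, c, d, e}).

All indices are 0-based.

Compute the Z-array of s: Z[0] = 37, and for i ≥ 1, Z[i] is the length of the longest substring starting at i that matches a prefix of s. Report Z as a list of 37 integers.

[37, 0, 0, 0, 4, 0, 0, 0, 0, 0, 0, 0, 1, 0, 4, 0, 0, 0, 0, 1, 0, 1, 1, 2, 0, 0, 1, 0, 1, 4, 0, 0, 0, 0, 1, 1, 0]

Z[0]=37
i=1: i≥r, start 0; Z[1]=0
i=2: i≥r, start 0; Z[2]=0
i=3: i≥r, start 0; Z[3]=0
i=4: i≥r, start 0; Z[4]=4 grow→box=[4,8)
i=5: min(r-i=3, Z[1]=0)=0; Z[5]=0
i=6: min(r-i=2, Z[2]=0)=0; Z[6]=0
i=7: min(r-i=1, Z[3]=0)=0; Z[7]=0
i=8: i≥r, start 0; Z[8]=0
i=9: i≥r, start 0; Z[9]=0
i=10: i≥r, start 0; Z[10]=0
i=11: i≥r, start 0; Z[11]=0
i=12: i≥r, start 0; Z[12]=1 grow→box=[12,13)
i=13: i≥r, start 0; Z[13]=0
i=14: i≥r, start 0; Z[14]=4 grow→box=[14,18)
i=15: min(r-i=3, Z[1]=0)=0; Z[15]=0
i=16: min(r-i=2, Z[2]=0)=0; Z[16]=0
i=17: min(r-i=1, Z[3]=0)=0; Z[17]=0
i=18: i≥r, start 0; Z[18]=0
i=19: i≥r, start 0; Z[19]=1 grow→box=[19,20)
i=20: i≥r, start 0; Z[20]=0
i=21: i≥r, start 0; Z[21]=1 grow→box=[21,22)
i=22: i≥r, start 0; Z[22]=1 grow→box=[22,23)
i=23: i≥r, start 0; Z[23]=2 grow→box=[23,25)
i=24: min(r-i=1, Z[1]=0)=0; Z[24]=0
i=25: i≥r, start 0; Z[25]=0
i=26: i≥r, start 0; Z[26]=1 grow→box=[26,27)
i=27: i≥r, start 0; Z[27]=0
i=28: i≥r, start 0; Z[28]=1 grow→box=[28,29)
i=29: i≥r, start 0; Z[29]=4 grow→box=[29,33)
i=30: min(r-i=3, Z[1]=0)=0; Z[30]=0
i=31: min(r-i=2, Z[2]=0)=0; Z[31]=0
i=32: min(r-i=1, Z[3]=0)=0; Z[32]=0
i=33: i≥r, start 0; Z[33]=0
i=34: i≥r, start 0; Z[34]=1 grow→box=[34,35)
i=35: i≥r, start 0; Z[35]=1 grow→box=[35,36)
i=36: i≥r, start 0; Z[36]=0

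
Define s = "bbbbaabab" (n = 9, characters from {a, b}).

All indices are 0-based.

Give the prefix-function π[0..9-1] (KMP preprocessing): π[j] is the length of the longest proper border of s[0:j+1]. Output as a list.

π[0] = 0
j=1 s[j]='b': π[1]=1 (border 'b')
j=2 s[j]='b': π[2]=2 (border 'bb')
j=3 s[j]='b': π[3]=3 (border 'bbb')
j=4 s[j]='a': k: 3→2→1→0; π[4]=0 (border '')
j=5 s[j]='a': π[5]=0 (border '')
j=6 s[j]='b': π[6]=1 (border 'b')
j=7 s[j]='a': k: 1→0; π[7]=0 (border '')
j=8 s[j]='b': π[8]=1 (border 'b')

[0, 1, 2, 3, 0, 0, 1, 0, 1]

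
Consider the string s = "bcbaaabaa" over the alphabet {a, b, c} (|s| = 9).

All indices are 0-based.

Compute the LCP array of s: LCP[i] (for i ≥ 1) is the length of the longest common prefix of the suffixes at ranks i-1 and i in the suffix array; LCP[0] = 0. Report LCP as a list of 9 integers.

[0, 1, 2, 2, 1, 0, 3, 1, 0]

rank | idx | suffix
   0 |   8 | a
   1 |   7 | aa
   2 |   3 | aaabaa
   3 |   4 | aabaa
   4 |   5 | abaa
   5 |   6 | baa
   6 |   2 | baaabaa
   7 |   0 | bcbaaabaa
   8 |   1 | cbaaabaa

SA = [8, 7, 3, 4, 5, 6, 2, 0, 1]
rank  pair      lcp
   1  s[8:],s[7:]  1  'a'
   2  s[7:],s[3:]  2  'aa'
   3  s[3:],s[4:]  2  'aa'
   4  s[4:],s[5:]  1  'a'
   5  s[5:],s[6:]  0  ''
   6  s[6:],s[2:]  3  'baa'
   7  s[2:],s[0:]  1  'b'
   8  s[0:],s[1:]  0  ''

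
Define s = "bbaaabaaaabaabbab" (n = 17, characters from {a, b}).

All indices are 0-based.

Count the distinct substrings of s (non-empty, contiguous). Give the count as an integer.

rank→(start, suffix):
  0 → (6, 'aaaabaabbab')
  1 → (2, 'aaabaaaabaabbab')
  2 → (7, 'aaabaabbab')
  3 → (3, 'aabaaaabaabbab')
  4 → (8, 'aabaabbab')
  5 → (11, 'aabbab')
  6 → (15, 'ab')
  7 → (4, 'abaaaabaabbab')
  8 → (9, 'abaabbab')
  9 → (12, 'abbab')
  10 → (16, 'b')
  11 → (5, 'baaaabaabbab')
  12 → (1, 'baaabaaaabaabbab')
  13 → (10, 'baabbab')
  14 → (14, 'bab')
  15 → (0, 'bbaaabaaaabaabbab')
  16 → (13, 'bbab')

SA = [6, 2, 7, 3, 8, 11, 15, 4, 9, 12, 16, 5, 1, 10, 14, 0, 13]
rank  pair      lcp
   1  s[6:],s[2:]  3  'aaa'
   2  s[2:],s[7:]  6  'aaabaa'
   3  s[7:],s[3:]  2  'aa'
   4  s[3:],s[8:]  5  'aabaa'
   5  s[8:],s[11:]  3  'aab'
   6  s[11:],s[15:]  1  'a'
   7  s[15:],s[4:]  2  'ab'
   8  s[4:],s[9:]  4  'abaa'
   9  s[9:],s[12:]  2  'ab'
  10  s[12:],s[16:]  0  ''
  11  s[16:],s[5:]  1  'b'
  12  s[5:],s[1:]  4  'baaa'
  13  s[1:],s[10:]  3  'baa'
  14  s[10:],s[14:]  2  'ba'
  15  s[14:],s[0:]  1  'b'
  16  s[0:],s[13:]  3  'bba'

n(n+1)/2 = 17·18/2 = 153
Σ LCP = 0 + 3 + 6 + 2 + 5 + 3 + 1 + 2 + 4 + 2 + 0 + 1 + 4 + 3 + 2 + 1 + 3 = 42
distinct = 153 − 42 = 111

111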